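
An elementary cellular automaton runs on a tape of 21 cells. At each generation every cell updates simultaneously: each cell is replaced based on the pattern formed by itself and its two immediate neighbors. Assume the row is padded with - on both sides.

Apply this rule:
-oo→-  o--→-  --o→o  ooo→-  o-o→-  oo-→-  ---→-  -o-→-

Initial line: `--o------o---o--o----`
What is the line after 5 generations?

----o---o--o---------

-o------o---o--o-----
o------o---o--o------
------o---o--o-------
-----o---o--o--------
----o---o--o---------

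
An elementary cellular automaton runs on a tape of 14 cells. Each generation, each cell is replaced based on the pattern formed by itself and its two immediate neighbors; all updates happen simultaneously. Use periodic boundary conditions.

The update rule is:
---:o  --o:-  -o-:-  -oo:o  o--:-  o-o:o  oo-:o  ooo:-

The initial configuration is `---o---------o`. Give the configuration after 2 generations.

generation 1: -o---ooooooo--
generation 2: ---o-o-----o-o

---o-o-----o-o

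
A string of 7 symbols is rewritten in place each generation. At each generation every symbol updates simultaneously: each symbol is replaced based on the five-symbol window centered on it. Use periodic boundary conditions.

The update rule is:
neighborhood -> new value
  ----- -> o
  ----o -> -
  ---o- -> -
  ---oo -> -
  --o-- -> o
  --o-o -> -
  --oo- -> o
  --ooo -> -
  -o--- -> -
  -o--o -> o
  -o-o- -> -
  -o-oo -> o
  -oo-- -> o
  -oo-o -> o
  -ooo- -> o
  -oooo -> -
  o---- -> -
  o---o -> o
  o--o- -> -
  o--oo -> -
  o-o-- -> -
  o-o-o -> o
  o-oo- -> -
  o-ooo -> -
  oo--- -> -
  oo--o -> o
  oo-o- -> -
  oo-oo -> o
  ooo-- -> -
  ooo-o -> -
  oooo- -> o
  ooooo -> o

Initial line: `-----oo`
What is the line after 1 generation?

--o--oo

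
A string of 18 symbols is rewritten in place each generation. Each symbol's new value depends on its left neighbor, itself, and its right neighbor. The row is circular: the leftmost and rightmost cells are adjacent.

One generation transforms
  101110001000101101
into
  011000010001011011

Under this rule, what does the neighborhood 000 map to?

0

At position 6 the neighborhood is 000; the next row has 0 there.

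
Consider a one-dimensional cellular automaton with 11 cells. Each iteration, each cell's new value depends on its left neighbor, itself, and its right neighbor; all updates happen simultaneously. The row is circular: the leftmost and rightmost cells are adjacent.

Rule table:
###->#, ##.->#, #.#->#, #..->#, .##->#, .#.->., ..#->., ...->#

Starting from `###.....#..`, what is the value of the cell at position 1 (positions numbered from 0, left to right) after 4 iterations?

#

#######..#.
########..#
#########.#
###########
position 1 holds #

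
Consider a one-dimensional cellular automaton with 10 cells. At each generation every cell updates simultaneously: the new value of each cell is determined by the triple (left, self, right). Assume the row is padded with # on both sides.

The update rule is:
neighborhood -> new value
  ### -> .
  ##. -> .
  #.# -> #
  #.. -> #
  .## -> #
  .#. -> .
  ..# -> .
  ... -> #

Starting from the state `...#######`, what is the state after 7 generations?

##.#......
..#.#####.
#..##....#
.#.#.###.#
#.#.##..##
.#.##.#.#.
#.##.#.#.#

#.##.#.#.#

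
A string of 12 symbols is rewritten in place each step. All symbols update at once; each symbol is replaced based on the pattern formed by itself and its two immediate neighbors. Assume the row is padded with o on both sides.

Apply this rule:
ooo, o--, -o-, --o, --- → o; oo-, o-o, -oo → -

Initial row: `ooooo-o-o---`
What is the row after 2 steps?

ooo-ooo--ooo

oooo--o-oooo
ooo-ooo--ooo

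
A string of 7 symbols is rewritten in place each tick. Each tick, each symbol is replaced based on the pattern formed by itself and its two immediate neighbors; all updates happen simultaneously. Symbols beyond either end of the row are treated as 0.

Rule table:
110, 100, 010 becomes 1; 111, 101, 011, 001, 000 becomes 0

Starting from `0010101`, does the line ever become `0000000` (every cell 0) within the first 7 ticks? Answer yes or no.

0010101  (fixed point — unchanged through tick 7)
tick 7 is 0010101, still not uniform 0

no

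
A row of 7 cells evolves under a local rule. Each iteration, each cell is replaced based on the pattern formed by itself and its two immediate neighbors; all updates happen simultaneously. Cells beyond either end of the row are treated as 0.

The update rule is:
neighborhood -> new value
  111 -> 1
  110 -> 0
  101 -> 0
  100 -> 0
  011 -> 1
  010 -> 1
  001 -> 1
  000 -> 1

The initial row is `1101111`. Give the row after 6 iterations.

1010100

1001110
1011100
1011001
1010011
1010110
1010100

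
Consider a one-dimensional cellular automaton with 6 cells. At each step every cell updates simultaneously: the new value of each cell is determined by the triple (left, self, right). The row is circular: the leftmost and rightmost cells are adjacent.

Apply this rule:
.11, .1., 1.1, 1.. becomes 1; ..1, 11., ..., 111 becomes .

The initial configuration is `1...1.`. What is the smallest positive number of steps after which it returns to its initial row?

6

11..11
..1.1.
..1111
1.1...
1111..
1...1.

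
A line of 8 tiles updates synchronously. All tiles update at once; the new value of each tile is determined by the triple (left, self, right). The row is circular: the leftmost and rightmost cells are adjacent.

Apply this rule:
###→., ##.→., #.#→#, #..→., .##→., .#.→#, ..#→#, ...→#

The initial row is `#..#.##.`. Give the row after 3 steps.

#.###..#
.#....#.
##.####.

##.####.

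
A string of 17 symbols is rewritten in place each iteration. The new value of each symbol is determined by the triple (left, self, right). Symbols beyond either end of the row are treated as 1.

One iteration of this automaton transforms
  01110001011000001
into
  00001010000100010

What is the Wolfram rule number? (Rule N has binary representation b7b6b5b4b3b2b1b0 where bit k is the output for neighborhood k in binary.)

position 2: 111 → 0  (bit 7 = 0)
position 3: 110 → 0  (bit 6 = 0)
position 0: 101 → 0  (bit 5 = 0)
position 4: 100 → 1  (bit 4 = 1)
position 1: 011 → 0  (bit 3 = 0)
position 7: 010 → 0  (bit 2 = 0)
position 6: 001 → 1  (bit 1 = 1)
position 5: 000 → 0  (bit 0 = 0)
bits b7..b0 = 00010010 = 18

18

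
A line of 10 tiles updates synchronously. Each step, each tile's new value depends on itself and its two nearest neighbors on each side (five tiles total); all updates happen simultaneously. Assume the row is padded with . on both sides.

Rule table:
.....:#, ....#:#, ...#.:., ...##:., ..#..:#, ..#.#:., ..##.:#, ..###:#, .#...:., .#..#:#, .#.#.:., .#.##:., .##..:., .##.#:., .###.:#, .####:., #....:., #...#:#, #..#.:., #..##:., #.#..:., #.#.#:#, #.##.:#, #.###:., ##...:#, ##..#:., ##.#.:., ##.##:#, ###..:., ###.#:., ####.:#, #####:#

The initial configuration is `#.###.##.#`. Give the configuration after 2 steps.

##...#.#.#

...#.##...
##...#.#.#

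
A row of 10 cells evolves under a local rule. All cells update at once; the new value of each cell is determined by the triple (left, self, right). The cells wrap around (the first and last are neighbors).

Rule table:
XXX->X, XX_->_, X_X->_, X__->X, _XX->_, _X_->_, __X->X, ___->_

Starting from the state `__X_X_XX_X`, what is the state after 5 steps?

___X_XX_X_

step 1: XX________
step 2: __X______X
step 3: XX_X____X_
step 4: ____X__X__
step 5: ___X_XX_X_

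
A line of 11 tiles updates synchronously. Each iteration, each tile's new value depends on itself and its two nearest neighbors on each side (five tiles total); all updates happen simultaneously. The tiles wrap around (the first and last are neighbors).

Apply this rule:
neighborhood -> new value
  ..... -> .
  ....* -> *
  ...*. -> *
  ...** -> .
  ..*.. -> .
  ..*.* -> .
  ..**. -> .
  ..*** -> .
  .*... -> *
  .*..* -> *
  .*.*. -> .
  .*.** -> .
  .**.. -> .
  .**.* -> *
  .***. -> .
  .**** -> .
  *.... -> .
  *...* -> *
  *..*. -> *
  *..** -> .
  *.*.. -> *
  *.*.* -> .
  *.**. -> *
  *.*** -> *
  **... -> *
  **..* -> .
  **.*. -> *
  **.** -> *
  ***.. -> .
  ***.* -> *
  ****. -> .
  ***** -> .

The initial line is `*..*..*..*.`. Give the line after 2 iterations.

..******...

***.**.**..
..******...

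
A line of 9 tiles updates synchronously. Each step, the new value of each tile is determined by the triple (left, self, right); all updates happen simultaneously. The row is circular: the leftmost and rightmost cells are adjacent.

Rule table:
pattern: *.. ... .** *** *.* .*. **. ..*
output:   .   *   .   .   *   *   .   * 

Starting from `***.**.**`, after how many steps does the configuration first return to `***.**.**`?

step 1: ...*..*..
step 2: ****.**.*
step 3: ....*..*.
step 4: *****.**.
step 5: .....*..*
step 6: .*****.**
step 7: *.....*..
step 8: *.*****.*
step 9: .*.....*.
step 10: **.*****.
step 11: ..*.....*
step 12: .**.*****
step 13: *..*.....
step 14: *.**.****
step 15: .*..*....
step 16: **.**.***
step 17: ..*..*...
step 18: ***.**.**

18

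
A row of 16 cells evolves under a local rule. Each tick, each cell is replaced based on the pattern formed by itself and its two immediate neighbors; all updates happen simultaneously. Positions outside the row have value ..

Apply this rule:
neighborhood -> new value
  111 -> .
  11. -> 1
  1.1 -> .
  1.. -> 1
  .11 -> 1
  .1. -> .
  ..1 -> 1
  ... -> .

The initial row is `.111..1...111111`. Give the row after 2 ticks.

11.111.1.11....1
11.1.1...111..1.

11.1.1...111..1.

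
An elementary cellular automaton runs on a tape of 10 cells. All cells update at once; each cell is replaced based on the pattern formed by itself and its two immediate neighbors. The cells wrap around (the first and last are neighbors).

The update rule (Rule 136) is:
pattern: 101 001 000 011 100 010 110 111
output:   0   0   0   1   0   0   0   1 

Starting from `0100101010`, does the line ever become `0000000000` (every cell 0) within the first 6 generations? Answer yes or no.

yes

0000000000
all cells are 0 at generation 1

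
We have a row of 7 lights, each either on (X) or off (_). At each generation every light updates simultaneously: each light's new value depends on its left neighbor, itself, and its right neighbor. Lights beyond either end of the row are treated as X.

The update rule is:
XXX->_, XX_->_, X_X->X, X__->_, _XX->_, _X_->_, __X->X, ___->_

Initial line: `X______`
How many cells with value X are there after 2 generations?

1

______X
_____X_
count of X: 1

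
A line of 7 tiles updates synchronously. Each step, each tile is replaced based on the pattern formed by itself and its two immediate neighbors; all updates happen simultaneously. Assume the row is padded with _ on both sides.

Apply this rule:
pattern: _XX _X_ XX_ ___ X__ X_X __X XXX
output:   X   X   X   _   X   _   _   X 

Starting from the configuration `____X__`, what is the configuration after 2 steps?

____XX_
____XXX

____XXX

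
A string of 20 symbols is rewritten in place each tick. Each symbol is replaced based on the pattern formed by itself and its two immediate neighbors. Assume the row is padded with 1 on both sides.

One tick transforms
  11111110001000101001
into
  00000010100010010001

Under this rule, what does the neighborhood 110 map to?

At position 6 the neighborhood is 110; the next row has 1 there.

1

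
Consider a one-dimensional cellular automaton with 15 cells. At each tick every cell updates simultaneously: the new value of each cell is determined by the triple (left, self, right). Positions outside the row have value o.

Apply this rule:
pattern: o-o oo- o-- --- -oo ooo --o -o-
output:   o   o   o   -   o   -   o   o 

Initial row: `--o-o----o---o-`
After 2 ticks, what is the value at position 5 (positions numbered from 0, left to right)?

oooooo--ooo-ooo
-----oooo-ooo--
position 5 holds o

o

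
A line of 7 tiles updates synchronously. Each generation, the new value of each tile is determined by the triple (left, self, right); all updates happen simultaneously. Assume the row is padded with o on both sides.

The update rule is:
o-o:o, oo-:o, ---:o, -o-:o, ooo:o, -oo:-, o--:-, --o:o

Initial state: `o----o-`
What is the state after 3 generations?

ooo-ooo

generation 1: o-ooooo
generation 2: oo-oooo
generation 3: ooo-ooo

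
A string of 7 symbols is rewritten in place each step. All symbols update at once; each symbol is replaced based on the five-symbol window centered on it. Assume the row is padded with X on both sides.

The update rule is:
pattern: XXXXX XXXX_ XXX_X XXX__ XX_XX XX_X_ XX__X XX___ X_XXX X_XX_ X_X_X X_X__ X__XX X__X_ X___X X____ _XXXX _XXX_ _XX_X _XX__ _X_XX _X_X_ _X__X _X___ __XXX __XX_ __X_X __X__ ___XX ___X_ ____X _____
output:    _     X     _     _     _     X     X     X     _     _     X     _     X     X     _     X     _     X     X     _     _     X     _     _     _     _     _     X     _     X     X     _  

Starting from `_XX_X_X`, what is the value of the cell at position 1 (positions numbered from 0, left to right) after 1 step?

_

step 1: __XXX__
position 1 holds _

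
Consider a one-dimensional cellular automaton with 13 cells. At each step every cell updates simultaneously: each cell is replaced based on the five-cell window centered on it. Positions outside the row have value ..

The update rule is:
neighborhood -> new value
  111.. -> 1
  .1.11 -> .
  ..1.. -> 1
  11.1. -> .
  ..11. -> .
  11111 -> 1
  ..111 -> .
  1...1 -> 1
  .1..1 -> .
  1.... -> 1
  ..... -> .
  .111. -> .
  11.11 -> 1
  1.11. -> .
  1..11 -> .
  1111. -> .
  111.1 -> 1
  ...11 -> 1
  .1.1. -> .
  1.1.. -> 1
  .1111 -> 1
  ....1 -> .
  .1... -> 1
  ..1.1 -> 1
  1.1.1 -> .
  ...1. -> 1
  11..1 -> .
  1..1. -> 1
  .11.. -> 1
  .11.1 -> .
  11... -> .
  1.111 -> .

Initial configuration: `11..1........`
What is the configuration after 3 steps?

.1.11...111..

step 1: .1.1111......
step 2: 11..1.1.1....
step 3: .1.11...111..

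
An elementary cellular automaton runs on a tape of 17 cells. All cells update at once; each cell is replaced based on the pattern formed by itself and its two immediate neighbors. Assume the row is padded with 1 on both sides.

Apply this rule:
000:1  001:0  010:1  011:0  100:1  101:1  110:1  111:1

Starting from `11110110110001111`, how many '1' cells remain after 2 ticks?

13

11111011011100111
11111101101110011
count of 1: 13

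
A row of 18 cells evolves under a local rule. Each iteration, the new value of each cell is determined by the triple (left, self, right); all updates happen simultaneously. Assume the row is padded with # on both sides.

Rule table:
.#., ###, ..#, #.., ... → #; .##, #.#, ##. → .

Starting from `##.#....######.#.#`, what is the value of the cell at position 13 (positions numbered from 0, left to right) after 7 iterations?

.

#..#####.####..#..
.##.###...##.#####
.....#.###....####
######..#.####.###
#####.###..##...##
####...#.##..###.#
###.####...##.#...
position 13 holds .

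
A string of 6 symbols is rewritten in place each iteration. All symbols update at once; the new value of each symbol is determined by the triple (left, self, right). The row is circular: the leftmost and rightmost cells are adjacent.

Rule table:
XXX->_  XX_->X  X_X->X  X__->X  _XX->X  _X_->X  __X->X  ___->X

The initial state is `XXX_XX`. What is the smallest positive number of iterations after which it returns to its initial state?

__XXX_
XXX_XX

2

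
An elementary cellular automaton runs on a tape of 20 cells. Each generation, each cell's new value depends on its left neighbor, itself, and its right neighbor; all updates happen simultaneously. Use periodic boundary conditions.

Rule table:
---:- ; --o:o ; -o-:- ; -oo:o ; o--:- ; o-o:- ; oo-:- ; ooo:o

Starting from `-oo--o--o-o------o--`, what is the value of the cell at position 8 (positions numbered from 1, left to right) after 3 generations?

oo--o--o--------o---
o--o--o--------o---o
--o--o--------o---oo
position 8 holds -

-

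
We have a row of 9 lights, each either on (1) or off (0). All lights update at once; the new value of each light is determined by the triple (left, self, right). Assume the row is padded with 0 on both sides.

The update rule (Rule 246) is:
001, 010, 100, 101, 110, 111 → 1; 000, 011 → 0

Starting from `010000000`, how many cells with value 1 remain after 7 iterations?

iteration 1: 111000000
iteration 2: 011100000
iteration 3: 101110000
iteration 4: 110111000
iteration 5: 011011100
iteration 6: 101101110
iteration 7: 110110111
count of 1: 7

7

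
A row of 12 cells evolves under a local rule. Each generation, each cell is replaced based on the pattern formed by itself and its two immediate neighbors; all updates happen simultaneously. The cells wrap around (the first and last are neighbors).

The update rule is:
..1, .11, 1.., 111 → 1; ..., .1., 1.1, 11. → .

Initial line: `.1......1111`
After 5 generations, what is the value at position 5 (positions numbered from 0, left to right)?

1

..1....1111.
.1.1..1111.1
....11111...
...11111.1..
..11111...1.
position 5 holds 1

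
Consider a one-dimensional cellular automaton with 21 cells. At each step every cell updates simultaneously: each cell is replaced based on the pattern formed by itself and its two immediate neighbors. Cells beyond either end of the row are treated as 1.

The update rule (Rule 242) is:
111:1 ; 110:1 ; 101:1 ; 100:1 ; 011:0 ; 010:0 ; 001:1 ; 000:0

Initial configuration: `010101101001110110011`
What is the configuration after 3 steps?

101010110110111011101
110101011011011101110
111010101101101110111

111010101101101110111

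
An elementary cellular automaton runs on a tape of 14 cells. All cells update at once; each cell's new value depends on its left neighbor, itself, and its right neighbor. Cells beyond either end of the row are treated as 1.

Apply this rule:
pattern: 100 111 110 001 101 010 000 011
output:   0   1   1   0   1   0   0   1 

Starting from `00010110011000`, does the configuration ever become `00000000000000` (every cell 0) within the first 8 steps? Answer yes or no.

no

00001110011000
00001110011000  (fixed point — unchanged through step 8)
step 8 is 00001110011000, still not uniform 0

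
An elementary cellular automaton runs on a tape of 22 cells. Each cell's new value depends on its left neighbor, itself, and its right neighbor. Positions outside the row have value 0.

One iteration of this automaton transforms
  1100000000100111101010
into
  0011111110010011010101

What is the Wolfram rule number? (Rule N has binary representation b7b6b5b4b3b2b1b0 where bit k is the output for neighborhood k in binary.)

177

position 14: 111 → 1  (bit 7 = 1)
position 1: 110 → 0  (bit 6 = 0)
position 17: 101 → 1  (bit 5 = 1)
position 2: 100 → 1  (bit 4 = 1)
position 0: 011 → 0  (bit 3 = 0)
position 10: 010 → 0  (bit 2 = 0)
position 9: 001 → 0  (bit 1 = 0)
position 3: 000 → 1  (bit 0 = 1)
bits b7..b0 = 10110001 = 177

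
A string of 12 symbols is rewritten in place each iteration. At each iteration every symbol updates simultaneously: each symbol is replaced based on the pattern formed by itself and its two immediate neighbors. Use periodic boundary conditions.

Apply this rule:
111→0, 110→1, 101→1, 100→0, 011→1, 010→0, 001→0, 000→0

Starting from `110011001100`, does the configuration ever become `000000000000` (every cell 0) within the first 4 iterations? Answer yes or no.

110011001100  (fixed point — unchanged through iteration 4)
iteration 4 is 110011001100, still not uniform 0

no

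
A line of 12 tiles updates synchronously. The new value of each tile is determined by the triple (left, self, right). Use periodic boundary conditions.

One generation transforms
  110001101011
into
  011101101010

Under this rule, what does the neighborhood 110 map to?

At position 1 the neighborhood is 110; the next row has 1 there.

1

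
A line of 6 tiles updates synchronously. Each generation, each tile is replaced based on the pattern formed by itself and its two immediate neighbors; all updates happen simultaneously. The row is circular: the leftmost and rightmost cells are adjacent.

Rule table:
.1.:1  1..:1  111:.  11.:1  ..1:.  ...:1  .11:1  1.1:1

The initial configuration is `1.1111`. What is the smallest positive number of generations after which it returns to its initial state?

9

generation 1: 111...
generation 2: 1.111.
generation 3: 111.11
generation 4: ..111.
generation 5: 1.1.11
generation 6: 11111.
generation 7: 1...11
generation 8: 111.1.
generation 9: 1.1111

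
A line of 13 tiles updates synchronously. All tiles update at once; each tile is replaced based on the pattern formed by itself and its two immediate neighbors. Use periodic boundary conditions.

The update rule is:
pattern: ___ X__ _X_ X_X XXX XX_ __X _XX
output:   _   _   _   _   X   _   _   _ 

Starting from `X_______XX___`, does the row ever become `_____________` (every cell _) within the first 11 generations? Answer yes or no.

_____________
all cells are _ at generation 1

yes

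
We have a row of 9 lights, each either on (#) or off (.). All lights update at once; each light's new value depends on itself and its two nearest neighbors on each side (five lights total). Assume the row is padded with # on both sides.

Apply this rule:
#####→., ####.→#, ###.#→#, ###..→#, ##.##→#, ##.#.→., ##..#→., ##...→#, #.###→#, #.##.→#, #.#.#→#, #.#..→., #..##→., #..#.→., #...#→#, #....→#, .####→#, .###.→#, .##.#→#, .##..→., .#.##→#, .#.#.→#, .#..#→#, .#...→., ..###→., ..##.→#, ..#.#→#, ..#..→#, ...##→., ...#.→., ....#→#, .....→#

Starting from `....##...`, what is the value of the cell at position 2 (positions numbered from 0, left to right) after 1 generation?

generation 1: ###.#.##.
position 2 holds #

#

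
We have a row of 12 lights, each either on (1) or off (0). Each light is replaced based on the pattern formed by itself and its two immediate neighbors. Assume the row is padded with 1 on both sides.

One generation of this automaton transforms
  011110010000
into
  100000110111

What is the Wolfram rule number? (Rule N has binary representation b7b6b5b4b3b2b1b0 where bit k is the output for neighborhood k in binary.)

39

position 2: 111 → 0  (bit 7 = 0)
position 4: 110 → 0  (bit 6 = 0)
position 0: 101 → 1  (bit 5 = 1)
position 5: 100 → 0  (bit 4 = 0)
position 1: 011 → 0  (bit 3 = 0)
position 7: 010 → 1  (bit 2 = 1)
position 6: 001 → 1  (bit 1 = 1)
position 9: 000 → 1  (bit 0 = 1)
bits b7..b0 = 00100111 = 39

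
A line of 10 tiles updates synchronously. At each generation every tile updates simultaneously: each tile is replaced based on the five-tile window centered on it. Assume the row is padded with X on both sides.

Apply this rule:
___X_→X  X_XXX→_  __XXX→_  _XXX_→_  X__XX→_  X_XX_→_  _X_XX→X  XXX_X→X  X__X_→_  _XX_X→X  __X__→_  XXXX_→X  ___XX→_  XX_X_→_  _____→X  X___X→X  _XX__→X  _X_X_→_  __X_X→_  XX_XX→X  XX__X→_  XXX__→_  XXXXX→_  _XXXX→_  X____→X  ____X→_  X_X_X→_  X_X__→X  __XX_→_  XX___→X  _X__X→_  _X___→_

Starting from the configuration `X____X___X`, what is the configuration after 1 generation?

_XX_X__X__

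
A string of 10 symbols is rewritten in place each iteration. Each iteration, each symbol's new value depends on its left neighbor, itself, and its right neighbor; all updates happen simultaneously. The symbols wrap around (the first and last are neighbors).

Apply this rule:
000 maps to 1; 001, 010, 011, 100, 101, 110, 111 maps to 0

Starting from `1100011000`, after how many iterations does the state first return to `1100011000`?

2

0001000010
1100011000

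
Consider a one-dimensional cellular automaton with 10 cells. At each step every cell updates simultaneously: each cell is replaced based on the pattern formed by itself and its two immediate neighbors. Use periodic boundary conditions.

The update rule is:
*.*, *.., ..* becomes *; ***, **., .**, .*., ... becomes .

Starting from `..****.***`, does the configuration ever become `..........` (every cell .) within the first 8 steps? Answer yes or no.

no

**....*...
..*..*.*.*
**.**.*.*.
..*..*.*.*  (repeats step 2; period 2)
step 8: ..*..*.*.*
step 8 is ..*..*.*.*, still not uniform .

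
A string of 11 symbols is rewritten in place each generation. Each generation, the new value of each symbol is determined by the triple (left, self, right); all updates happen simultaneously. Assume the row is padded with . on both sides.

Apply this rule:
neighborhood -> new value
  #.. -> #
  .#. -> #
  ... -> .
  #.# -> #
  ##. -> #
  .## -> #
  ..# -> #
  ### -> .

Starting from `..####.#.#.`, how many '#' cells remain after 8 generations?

.##..######
######....#
#....##..##
##..#######
#####.....#
#...##...##
##.####.###
####..###.#
count of #: 8

8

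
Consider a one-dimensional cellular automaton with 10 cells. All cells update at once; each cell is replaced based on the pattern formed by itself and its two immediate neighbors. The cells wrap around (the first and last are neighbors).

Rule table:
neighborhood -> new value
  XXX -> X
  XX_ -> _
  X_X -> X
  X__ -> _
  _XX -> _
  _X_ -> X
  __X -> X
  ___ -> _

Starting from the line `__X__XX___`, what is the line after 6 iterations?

iteration 1: _XX_X_____
iteration 2: X__XX_____
iteration 3: X_X______X
iteration 4: _XX_____X_
iteration 5: X______XX_
iteration 6: X_____X__X

X_____X__X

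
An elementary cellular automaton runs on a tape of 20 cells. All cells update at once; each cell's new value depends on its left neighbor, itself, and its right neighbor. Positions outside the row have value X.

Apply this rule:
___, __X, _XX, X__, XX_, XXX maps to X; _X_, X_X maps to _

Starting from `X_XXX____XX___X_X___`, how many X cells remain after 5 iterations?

19

X_XXXXXXXXXXXX___XXX
X_XXXXXXXXXXXXXXXXXX
X_XXXXXXXXXXXXXXXXXX  (fixed point — unchanged through iteration 5)
count of X: 19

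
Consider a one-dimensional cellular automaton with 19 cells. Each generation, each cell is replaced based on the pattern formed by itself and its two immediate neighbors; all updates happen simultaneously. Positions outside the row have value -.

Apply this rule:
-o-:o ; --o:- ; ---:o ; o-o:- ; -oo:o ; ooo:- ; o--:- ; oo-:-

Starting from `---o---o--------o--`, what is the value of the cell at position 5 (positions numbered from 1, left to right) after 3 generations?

oo-o-o-o-oooooo-o-o
o--o-o-o-o------o-o
o--o-o-o-o-oooo-o-o
position 5 holds -

-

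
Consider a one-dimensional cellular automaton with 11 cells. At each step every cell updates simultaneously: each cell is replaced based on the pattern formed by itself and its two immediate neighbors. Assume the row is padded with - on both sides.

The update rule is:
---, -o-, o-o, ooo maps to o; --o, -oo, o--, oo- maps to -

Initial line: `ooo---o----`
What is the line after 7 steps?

o-oo-ooo--o

-o--o-o-ooo
-o--oooo-o-
-o---oo-oo-
-o-o---o---
-ooo-o-o-oo
--o-ooooo--
o-oo-ooo--o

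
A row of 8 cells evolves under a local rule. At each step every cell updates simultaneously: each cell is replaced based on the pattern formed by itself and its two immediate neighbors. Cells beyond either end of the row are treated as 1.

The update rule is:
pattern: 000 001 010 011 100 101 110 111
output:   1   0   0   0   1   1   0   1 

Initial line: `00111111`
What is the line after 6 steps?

10011111
01001111
10100111
01010011
10101001
01010100

01010100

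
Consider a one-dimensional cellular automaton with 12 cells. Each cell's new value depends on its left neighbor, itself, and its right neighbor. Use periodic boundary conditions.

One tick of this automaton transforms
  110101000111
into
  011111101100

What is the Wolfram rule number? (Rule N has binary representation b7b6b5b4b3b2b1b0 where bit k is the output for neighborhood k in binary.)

126

position 0: 111 → 0  (bit 7 = 0)
position 1: 110 → 1  (bit 6 = 1)
position 2: 101 → 1  (bit 5 = 1)
position 6: 100 → 1  (bit 4 = 1)
position 9: 011 → 1  (bit 3 = 1)
position 3: 010 → 1  (bit 2 = 1)
position 8: 001 → 1  (bit 1 = 1)
position 7: 000 → 0  (bit 0 = 0)
bits b7..b0 = 01111110 = 126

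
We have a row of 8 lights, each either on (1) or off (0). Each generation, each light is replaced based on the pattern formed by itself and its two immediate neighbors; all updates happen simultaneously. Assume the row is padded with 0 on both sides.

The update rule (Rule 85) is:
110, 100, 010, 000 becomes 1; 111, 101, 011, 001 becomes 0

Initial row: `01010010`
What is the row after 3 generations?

01011011
01001001
01101101

01101101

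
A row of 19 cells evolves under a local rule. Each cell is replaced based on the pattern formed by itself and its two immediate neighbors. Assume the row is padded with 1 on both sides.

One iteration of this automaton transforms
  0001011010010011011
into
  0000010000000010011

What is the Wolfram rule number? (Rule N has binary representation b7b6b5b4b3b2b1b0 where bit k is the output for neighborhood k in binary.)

position 18: 111 → 1  (bit 7 = 1)
position 6: 110 → 0  (bit 6 = 0)
position 4: 101 → 0  (bit 5 = 0)
position 0: 100 → 0  (bit 4 = 0)
position 5: 011 → 1  (bit 3 = 1)
position 3: 010 → 0  (bit 2 = 0)
position 2: 001 → 0  (bit 1 = 0)
position 1: 000 → 0  (bit 0 = 0)
bits b7..b0 = 10001000 = 136

136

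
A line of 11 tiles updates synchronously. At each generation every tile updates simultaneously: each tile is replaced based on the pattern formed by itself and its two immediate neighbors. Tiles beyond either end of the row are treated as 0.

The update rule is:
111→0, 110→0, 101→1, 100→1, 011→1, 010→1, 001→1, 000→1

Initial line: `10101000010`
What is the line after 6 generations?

10000000000

11111111111
10000000000
11111111111  (repeats generation 1; period 2)
generation 6: 10000000000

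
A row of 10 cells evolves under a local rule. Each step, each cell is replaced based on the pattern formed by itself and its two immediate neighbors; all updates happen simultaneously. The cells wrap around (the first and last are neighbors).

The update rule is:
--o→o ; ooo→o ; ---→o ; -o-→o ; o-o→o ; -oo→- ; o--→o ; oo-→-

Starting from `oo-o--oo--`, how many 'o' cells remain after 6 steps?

6

step 1: --oooo--oo
step 2: oo-oo-oo--
step 3: --o--o--oo
step 4: oooooooo--
step 5: -oooooo-oo
step 6: o-oooo-o--
count of o: 6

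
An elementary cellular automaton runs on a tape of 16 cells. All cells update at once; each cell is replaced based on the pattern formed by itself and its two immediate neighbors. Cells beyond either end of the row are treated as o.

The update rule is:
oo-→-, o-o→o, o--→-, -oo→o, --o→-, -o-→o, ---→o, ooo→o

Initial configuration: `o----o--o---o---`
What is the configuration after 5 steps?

--o---oooooooooo

step 1: --oo-o--o-o-o-o-
step 2: --o-oo--oooooooo
step 3: --ooo---oooooooo
step 4: --oo--o-oooooooo
step 5: --o---oooooooooo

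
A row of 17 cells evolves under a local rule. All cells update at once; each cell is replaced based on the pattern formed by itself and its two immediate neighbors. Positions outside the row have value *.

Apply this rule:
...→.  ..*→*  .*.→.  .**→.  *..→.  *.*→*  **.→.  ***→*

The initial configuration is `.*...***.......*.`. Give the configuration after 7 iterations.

*.......*.*.*.*.*

iteration 1: *...*.*.......*.*
iteration 2: ...*.*.......*.*.
iteration 3: ..*.*.......*.*.*
iteration 4: .*.*.......*.*.*.
iteration 5: *.*.......*.*.*.*
iteration 6: .*.......*.*.*.*.
iteration 7: *.......*.*.*.*.*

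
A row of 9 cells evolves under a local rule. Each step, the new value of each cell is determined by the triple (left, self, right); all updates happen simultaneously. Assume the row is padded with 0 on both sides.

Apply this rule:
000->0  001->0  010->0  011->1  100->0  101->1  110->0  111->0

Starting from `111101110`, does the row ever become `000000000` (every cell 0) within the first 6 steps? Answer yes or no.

yes

100011000
000010000
000000000
all cells are 0 at step 3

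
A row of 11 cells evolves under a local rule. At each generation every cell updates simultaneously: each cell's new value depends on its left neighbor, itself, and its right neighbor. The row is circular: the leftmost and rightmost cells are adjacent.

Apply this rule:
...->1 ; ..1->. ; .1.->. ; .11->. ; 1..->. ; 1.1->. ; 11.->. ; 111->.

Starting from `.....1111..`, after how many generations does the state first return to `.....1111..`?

generation 1: 1111......1
generation 2: .....1111..

2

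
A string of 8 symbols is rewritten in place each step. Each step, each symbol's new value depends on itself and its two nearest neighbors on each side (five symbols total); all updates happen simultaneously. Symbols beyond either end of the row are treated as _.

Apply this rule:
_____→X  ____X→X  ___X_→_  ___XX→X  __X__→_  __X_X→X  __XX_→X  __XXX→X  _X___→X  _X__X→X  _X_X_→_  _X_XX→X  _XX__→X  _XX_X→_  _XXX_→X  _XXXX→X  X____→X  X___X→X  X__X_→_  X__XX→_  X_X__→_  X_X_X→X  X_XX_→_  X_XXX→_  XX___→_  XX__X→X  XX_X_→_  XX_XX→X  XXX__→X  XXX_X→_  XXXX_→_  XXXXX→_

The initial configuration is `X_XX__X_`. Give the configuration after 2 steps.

X_X_XX__

XX_XX__X
X_X_XX__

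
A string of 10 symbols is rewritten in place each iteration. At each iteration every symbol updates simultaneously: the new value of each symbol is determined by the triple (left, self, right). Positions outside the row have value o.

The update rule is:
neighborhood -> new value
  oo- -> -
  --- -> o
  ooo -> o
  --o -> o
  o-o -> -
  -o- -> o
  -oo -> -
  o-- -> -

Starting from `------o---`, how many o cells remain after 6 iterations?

4

-oooooo-oo
--oooo---o
-o-oo--oo-
-o----o---
-o-oooo-oo
-o--oo---o
count of o: 4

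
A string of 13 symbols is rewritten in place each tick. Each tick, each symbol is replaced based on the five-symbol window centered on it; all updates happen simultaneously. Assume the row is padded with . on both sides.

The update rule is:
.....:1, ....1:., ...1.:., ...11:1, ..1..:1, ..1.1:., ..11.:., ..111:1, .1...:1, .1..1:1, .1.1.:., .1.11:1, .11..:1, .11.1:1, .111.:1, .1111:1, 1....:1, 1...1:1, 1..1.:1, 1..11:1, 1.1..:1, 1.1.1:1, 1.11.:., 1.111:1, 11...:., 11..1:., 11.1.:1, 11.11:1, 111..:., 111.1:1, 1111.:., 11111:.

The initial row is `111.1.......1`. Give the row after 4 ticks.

1111111111..1
11.........11
.1.111111.1.1
..111...111.1

..111...111.1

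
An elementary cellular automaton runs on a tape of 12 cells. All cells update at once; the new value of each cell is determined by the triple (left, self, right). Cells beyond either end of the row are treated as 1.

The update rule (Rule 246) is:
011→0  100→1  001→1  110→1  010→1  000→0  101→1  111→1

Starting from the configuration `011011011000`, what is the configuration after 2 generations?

110110110110

101101101101
110110110110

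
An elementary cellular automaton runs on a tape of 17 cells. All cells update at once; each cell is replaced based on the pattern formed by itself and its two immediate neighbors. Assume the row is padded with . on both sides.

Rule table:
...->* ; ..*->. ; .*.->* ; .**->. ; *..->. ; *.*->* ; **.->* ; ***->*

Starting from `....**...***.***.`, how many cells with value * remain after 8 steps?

***..*.*..***.**.
.**..***...***.*.
..*...**.*..****.
*.*.*..***...***.
*****...**.*..**.
.****.*..***...*.
..*****...**.*.*.
*..****.*..*****.
count of *: 11

11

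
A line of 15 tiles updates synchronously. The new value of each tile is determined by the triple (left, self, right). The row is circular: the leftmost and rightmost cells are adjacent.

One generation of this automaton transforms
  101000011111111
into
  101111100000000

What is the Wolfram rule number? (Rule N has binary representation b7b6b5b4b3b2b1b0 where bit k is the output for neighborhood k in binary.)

position 8: 111 → 0  (bit 7 = 0)
position 0: 110 → 1  (bit 6 = 1)
position 1: 101 → 0  (bit 5 = 0)
position 3: 100 → 1  (bit 4 = 1)
position 7: 011 → 0  (bit 3 = 0)
position 2: 010 → 1  (bit 2 = 1)
position 6: 001 → 1  (bit 1 = 1)
position 4: 000 → 1  (bit 0 = 1)
bits b7..b0 = 01010111 = 87

87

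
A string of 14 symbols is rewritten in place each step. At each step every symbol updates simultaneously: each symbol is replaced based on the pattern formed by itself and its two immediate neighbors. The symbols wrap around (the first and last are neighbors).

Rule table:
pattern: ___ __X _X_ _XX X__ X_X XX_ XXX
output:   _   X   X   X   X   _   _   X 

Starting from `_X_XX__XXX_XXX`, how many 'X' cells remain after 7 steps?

7

_X_X_XXXX__XX_
XX_X_XXX_XXX_X
X__X_XX__XX__X
_XXX_X_XXX_XXX
_XX__X_XX__XX_
XX_XXX_X_XXX_X
X__XX__X_XX__X
count of X: 7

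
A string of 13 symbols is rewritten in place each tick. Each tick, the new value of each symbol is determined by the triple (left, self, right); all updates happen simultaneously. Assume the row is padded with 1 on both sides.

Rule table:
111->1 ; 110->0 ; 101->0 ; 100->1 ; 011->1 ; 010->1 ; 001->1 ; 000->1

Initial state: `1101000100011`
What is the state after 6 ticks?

0111111111111

1001111111111
0111111111111
0111111111111  (fixed point — unchanged through tick 6)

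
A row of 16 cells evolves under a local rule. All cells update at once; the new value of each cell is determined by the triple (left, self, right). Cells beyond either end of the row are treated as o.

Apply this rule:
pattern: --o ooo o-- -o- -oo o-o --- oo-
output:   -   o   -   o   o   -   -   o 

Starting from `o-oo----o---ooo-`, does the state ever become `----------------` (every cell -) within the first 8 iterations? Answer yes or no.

no

o-oo----o---ooo-  (fixed point — unchanged through iteration 8)
iteration 8 is o-oo----o---ooo-, still not uniform -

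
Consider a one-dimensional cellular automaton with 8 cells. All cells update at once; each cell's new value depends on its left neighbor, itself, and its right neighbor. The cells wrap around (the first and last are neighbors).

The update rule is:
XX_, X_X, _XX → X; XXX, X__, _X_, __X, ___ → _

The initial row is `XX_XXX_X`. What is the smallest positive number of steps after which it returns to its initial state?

_XXX_XXX
XX_XXX_X

2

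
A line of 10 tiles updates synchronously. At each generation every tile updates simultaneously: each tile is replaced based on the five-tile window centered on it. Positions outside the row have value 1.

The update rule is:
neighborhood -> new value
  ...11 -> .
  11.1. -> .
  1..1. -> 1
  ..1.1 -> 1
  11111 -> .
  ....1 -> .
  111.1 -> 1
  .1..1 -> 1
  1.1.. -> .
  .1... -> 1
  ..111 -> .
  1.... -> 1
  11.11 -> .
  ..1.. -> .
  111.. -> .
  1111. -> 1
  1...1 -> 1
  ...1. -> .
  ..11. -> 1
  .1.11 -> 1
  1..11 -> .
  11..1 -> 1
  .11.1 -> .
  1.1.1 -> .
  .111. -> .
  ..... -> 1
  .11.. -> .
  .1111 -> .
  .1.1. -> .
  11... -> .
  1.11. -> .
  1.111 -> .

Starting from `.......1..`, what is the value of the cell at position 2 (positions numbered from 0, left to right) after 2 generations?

.

generation 1: .1111...1.
generation 2: ...1..1.11
position 2 holds .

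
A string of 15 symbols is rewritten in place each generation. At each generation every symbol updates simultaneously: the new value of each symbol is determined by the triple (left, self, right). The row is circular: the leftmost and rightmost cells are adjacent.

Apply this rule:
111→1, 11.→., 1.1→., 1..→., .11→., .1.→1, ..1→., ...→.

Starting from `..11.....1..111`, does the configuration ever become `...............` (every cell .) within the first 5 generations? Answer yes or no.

generation 1: .........1...1.
generation 2: .........1...1.  (fixed point — unchanged through generation 5)
generation 5 is .........1...1., still not uniform .

no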